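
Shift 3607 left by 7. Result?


0b111000010111 << 7 = 0b1110000101110000000 = 461696

461696


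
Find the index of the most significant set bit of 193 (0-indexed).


0b11000001. Highest set bit at position 7

7


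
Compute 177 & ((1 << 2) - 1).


177 & 3 = 1

1


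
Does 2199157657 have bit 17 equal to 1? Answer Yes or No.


0b10000011000101000111101110011001, bit 17 = 0. No

No


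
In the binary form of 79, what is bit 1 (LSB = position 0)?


0b1001111, position 1 = 1

1


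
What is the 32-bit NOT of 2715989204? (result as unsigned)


~0b10100001111000101011010011010100 = 0b1011110000111010100101100101011 = 1578978091 (32-bit unsigned)

1578978091


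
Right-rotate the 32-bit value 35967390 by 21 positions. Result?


Rotate 0b10001001001101000110011110 right by 21 (32-bit) = 0b100110100011001111000000010001 = 646770705

646770705


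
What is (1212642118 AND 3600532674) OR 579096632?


Step 1: 1212642118 & 3600532674 = 1073954882
Step 2: 1073954882 | 579096632 = 1653035130

1653035130


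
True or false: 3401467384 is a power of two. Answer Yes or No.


0b11001010101111100100010111111000. Multiple bits set => No

No


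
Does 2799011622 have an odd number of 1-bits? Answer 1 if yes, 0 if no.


0b10100110110101011000011100100110 has 16 ones => parity 0

0


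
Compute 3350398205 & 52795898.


0b11000111101100110000010011111101 & 0b11001001011001100111111010 = 0b11001000010000000011111000 = 52494584

52494584


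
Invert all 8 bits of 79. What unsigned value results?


79 ^ 255 = 176

176


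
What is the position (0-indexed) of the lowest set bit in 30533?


0b111011101000101. Lowest set bit at position 0

0


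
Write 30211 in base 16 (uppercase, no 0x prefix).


30211 = 7603 hex

7603


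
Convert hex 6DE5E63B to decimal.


6DE5E63B hex = 1843783227 decimal

1843783227


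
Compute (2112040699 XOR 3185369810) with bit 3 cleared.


Step 1: 2112040699 ^ 3185369810 = 3225406505
Step 2: 3225406505 & ~(1 << 3) = 3225406497

3225406497


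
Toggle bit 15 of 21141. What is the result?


21141 ^ (1 << 15) = 21141 ^ 32768 = 53909

53909


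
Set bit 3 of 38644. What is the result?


38644 | (1 << 3) = 38644 | 8 = 38652

38652


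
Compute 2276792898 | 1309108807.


0b10000111101101010001101001000010 | 0b1001110000001110110101001000111 = 0b11001111101101110111101001000111 = 3484908103

3484908103


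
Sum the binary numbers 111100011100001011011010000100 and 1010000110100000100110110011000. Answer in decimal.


111100011100001011011010000100 + 1010000110100000100110110011000 = 10001101010000010000010000011100 = 2369848348

2369848348


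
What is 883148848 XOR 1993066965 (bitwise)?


0b110100101000111100100000110000 ^ 0b1110110110010111100100111010101 = 0b1000010011010000000000111100101 = 1114112485

1114112485


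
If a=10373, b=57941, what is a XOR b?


10373 ^ 57941 = 51920

51920


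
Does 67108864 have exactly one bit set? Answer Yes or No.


0b100000000000000000000000000. Only one bit set => Yes

Yes


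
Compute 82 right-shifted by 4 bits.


0b1010010 >> 4 = 0b101 = 5

5


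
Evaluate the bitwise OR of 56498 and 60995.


0b1101110010110010 | 0b1110111001000011 = 0b1111111011110011 = 65267

65267


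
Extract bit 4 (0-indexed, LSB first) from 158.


0b10011110, position 4 = 1

1


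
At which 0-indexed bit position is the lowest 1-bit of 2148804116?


0b10000000000101000010011000010100. Lowest set bit at position 2

2


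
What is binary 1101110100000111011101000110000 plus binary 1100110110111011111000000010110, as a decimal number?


1101110100000111011101000110000 + 1100110110111011111000000010110 = 11010101011000011010101001000110 = 3579947590

3579947590


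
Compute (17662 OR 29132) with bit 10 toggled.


Step 1: 17662 | 29132 = 30206
Step 2: 30206 ^ (1 << 10) = 30206 ^ 1024 = 29182

29182


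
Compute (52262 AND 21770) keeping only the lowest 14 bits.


Step 1: 52262 & 21770 = 17410
Step 2: 17410 & 16383 = 1026

1026


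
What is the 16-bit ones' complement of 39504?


39504 ^ 65535 = 26031

26031


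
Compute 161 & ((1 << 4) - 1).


161 & 15 = 1

1


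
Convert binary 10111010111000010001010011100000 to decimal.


10111010111000010001010011100000 in decimal = 3135313120

3135313120


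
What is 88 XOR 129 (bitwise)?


0b1011000 ^ 0b10000001 = 0b11011001 = 217

217


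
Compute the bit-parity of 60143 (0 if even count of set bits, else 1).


0b1110101011101111 has 12 ones => parity 0

0


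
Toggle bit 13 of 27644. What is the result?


27644 ^ (1 << 13) = 27644 ^ 8192 = 19452

19452


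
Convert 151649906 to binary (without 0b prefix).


151649906 = 1001000010011111111001110010 in binary

1001000010011111111001110010


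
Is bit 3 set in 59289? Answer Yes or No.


0b1110011110011001, bit 3 = 1. Yes

Yes


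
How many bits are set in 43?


0b101011 has 4 set bits

4


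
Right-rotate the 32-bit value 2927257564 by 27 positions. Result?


Rotate 0b10101110011110100110011111011100 right by 27 (32-bit) = 0b11001111010011001111101110010101 = 3477928853

3477928853


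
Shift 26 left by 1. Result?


0b11010 << 1 = 0b110100 = 52

52


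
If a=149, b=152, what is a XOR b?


149 ^ 152 = 13

13


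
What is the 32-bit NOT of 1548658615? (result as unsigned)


~0b1011100010011101010011110110111 = 0b10100011101100010101100001001000 = 2746308680 (32-bit unsigned)

2746308680


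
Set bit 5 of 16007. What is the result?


16007 | (1 << 5) = 16007 | 32 = 16039

16039


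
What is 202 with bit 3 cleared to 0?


202 & ~(1 << 3) = 194

194


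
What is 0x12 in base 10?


12 hex = 18 decimal

18


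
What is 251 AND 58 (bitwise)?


0b11111011 & 0b111010 = 0b111010 = 58

58


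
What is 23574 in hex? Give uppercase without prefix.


23574 = 5C16 hex

5C16


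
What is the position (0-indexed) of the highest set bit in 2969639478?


0b10110001000000010001101000110110. Highest set bit at position 31

31


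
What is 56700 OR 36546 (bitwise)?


0b1101110101111100 | 0b1000111011000010 = 0b1101111111111110 = 57342

57342


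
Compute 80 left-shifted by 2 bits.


0b1010000 << 2 = 0b101000000 = 320

320


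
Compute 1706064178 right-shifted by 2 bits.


0b1100101101100000111100100110010 >> 2 = 0b11001011011000001111001001100 = 426516044

426516044


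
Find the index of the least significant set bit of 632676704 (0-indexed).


0b100101101101011110000101100000. Lowest set bit at position 5

5


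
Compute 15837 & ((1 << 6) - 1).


15837 & 63 = 29

29


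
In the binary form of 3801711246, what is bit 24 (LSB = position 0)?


0b11100010100110011000001010001110, position 24 = 0

0


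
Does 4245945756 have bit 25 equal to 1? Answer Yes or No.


0b11111101000100111111110110011100, bit 25 = 0. No

No


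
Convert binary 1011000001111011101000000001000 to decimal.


1011000001111011101000000001000 in decimal = 1480445960

1480445960


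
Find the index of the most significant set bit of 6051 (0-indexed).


0b1011110100011. Highest set bit at position 12

12


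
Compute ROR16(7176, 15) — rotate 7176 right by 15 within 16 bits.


Rotate 0b1110000001000 right by 15 (16-bit) = 0b11100000010000 = 14352

14352


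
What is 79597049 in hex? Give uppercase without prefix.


79597049 = 4BE8DF9 hex

4BE8DF9


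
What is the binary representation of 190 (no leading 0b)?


190 = 10111110 in binary

10111110


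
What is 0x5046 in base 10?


5046 hex = 20550 decimal

20550


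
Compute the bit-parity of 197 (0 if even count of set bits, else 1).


0b11000101 has 4 ones => parity 0

0


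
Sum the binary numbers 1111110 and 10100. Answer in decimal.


1111110 + 10100 = 10010010 = 146

146


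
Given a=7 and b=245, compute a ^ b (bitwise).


7 ^ 245 = 242

242


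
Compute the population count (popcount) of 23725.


0b101110010101101 has 9 set bits

9


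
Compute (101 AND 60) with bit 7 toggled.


Step 1: 101 & 60 = 36
Step 2: 36 ^ (1 << 7) = 36 ^ 128 = 164

164


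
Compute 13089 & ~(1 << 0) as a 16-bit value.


13089 & ~(1 << 0) = 13088

13088


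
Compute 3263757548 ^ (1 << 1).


3263757548 ^ (1 << 1) = 3263757548 ^ 2 = 3263757550

3263757550


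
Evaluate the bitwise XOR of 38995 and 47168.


0b1001100001010011 ^ 0b1011100001000000 = 0b10000000010011 = 8211

8211


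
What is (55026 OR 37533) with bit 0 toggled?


Step 1: 55026 | 37533 = 55039
Step 2: 55039 ^ (1 << 0) = 55039 ^ 1 = 55038

55038


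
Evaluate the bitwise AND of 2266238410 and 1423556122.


0b10000111000101000000110111001010 & 0b1010100110110011011111000011010 = 0b100000100000000110000001010 = 68160522

68160522


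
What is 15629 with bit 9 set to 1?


15629 | (1 << 9) = 15629 | 512 = 16141

16141


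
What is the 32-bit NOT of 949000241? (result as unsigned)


~0b111000100100001001100000110001 = 0b11000111011011110110011111001110 = 3345967054 (32-bit unsigned)

3345967054


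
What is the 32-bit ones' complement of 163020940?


163020940 ^ 4294967295 = 4131946355

4131946355


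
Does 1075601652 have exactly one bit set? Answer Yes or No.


0b1000000000111000110000011110100. Multiple bits set => No

No


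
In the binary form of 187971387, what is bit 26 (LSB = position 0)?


0b1011001101000011011100111011, position 26 = 0

0


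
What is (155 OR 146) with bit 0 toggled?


Step 1: 155 | 146 = 155
Step 2: 155 ^ (1 << 0) = 155 ^ 1 = 154

154


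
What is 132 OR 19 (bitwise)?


0b10000100 | 0b10011 = 0b10010111 = 151

151


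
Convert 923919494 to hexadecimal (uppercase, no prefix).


923919494 = 3711E486 hex

3711E486


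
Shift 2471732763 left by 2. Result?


0b10010011010100111010011000011011 << 2 = 0b1001001101010011101001100001101100 = 9886931052

9886931052


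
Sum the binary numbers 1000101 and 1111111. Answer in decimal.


1000101 + 1111111 = 11000100 = 196

196


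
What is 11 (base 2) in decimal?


11 in decimal = 3

3


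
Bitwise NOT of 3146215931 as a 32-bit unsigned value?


~0b10111011100001110111000111111011 = 0b1000100011110001000111000000100 = 1148751364 (32-bit unsigned)

1148751364


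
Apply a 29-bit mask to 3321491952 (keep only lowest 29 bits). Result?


3321491952 & 536870911 = 100266480

100266480


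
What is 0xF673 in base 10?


F673 hex = 63091 decimal

63091


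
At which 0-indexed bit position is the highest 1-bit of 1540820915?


0b1011011110101110000111110110011. Highest set bit at position 30

30


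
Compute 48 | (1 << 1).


48 | (1 << 1) = 48 | 2 = 50

50


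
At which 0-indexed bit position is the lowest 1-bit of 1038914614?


0b111101111011001001010000110110. Lowest set bit at position 1

1


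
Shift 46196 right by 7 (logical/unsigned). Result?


0b1011010001110100 >> 7 = 0b101101000 = 360

360


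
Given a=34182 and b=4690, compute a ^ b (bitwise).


34182 ^ 4690 = 38868

38868


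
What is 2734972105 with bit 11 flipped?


2734972105 ^ (1 << 11) = 2734972105 ^ 2048 = 2734970057

2734970057


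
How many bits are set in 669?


0b1010011101 has 6 set bits

6


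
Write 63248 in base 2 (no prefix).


63248 = 1111011100010000 in binary

1111011100010000


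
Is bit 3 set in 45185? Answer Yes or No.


0b1011000010000001, bit 3 = 0. No

No


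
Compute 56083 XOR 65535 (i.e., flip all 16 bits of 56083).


56083 ^ 65535 = 9452

9452


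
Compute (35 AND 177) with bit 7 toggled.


Step 1: 35 & 177 = 33
Step 2: 33 ^ (1 << 7) = 33 ^ 128 = 161

161


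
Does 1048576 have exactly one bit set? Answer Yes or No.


0b100000000000000000000. Only one bit set => Yes

Yes


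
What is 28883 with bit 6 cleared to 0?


28883 & ~(1 << 6) = 28819

28819


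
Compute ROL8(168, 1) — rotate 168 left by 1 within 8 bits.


Rotate 0b10101000 left by 1 (8-bit) = 0b1010001 = 81

81


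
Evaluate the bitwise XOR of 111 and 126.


0b1101111 ^ 0b1111110 = 0b10001 = 17

17


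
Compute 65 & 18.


0b1000001 & 0b10010 = 0b0 = 0

0


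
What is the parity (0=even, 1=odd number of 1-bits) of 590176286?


0b100011001011010110000000011110 has 13 ones => parity 1

1


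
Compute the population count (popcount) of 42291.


0b1010010100110011 has 8 set bits

8


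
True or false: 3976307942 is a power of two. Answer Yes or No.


0b11101101000000011010010011100110. Multiple bits set => No

No


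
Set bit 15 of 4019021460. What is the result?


4019021460 | (1 << 15) = 4019021460 | 32768 = 4019054228

4019054228


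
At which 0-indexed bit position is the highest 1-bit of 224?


0b11100000. Highest set bit at position 7

7


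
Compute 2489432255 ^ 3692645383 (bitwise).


0b10010100011000011011100010111111 ^ 0b11011100000110010100110000000111 = 0b1001000011110001111010010111000 = 1215886520

1215886520


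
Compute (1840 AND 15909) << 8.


Step 1: 1840 & 15909 = 1568
Step 2: 1568 << 8 = 401408

401408


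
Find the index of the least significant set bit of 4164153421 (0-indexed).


0b11111000001100111111000001001101. Lowest set bit at position 0

0


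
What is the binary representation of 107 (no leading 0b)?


107 = 1101011 in binary

1101011


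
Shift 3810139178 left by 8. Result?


0b11100011000110100001110000101010 << 8 = 0b1110001100011010000111000010101000000000 = 975395629568

975395629568


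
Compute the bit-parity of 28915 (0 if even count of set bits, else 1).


0b111000011110011 has 9 ones => parity 1

1


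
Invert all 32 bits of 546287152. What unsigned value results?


546287152 ^ 4294967295 = 3748680143

3748680143


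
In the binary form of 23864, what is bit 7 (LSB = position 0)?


0b101110100111000, position 7 = 0

0


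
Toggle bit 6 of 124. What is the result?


124 ^ (1 << 6) = 124 ^ 64 = 60

60


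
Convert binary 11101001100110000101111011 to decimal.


11101001100110000101111011 in decimal = 61235579

61235579


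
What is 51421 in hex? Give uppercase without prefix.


51421 = C8DD hex

C8DD


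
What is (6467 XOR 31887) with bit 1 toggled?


Step 1: 6467 ^ 31887 = 26060
Step 2: 26060 ^ (1 << 1) = 26060 ^ 2 = 26062

26062


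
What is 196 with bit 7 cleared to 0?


196 & ~(1 << 7) = 68

68


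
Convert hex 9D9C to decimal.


9D9C hex = 40348 decimal

40348


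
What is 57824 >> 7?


0b1110000111100000 >> 7 = 0b111000011 = 451

451


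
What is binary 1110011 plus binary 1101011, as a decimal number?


1110011 + 1101011 = 11011110 = 222

222


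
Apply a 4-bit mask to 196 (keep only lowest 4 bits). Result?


196 & 15 = 4

4


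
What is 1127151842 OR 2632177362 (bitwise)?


0b1000011001011101111100011100010 | 0b10011100111000111101011011010010 = 0b11011111111011111111111011110010 = 3757047538

3757047538


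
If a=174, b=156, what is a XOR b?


174 ^ 156 = 50

50


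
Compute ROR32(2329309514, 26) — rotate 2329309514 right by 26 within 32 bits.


Rotate 0b10001010110101100111000101001010 right by 26 (32-bit) = 0b10110101100111000101001010100010 = 3046920866

3046920866


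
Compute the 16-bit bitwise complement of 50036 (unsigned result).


~0b1100001101110100 = 0b11110010001011 = 15499 (16-bit unsigned)

15499


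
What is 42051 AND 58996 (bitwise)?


0b1010010001000011 & 0b1110011001110100 = 0b1010010001000000 = 42048

42048


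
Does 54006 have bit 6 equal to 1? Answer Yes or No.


0b1101001011110110, bit 6 = 1. Yes

Yes


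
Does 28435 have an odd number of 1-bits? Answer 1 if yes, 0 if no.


0b110111100010011 has 9 ones => parity 1

1


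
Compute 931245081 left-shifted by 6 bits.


0b110111100000011010110000011001 << 6 = 0b110111100000011010110000011001000000 = 59599685184

59599685184


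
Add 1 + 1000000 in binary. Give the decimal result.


1 + 1000000 = 1000001 = 65

65


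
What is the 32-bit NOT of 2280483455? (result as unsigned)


~0b10000111111011010110101001111111 = 0b1111000000100101001010110000000 = 2014483840 (32-bit unsigned)

2014483840


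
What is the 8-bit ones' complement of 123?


123 ^ 255 = 132

132


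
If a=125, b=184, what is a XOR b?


125 ^ 184 = 197

197


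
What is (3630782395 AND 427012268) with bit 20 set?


Step 1: 3630782395 & 427012268 = 409014440
Step 2: 409014440 | (1 << 20) = 409014440 | 1048576 = 410063016

410063016


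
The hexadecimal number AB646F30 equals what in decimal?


AB646F30 hex = 2875486000 decimal

2875486000


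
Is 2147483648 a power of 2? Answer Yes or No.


0b10000000000000000000000000000000. Only one bit set => Yes

Yes


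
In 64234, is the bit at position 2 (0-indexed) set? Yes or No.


0b1111101011101010, bit 2 = 0. No

No


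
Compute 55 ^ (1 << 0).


55 ^ (1 << 0) = 55 ^ 1 = 54

54


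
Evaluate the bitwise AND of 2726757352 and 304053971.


0b10100010100001110000001111101000 & 0b10010000111110111111011010011 = 0b10000001110000001011000000 = 34013888

34013888


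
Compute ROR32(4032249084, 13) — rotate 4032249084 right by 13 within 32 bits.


Rotate 0b11110000010101110011110011111100 right by 13 (32-bit) = 0b11100111111001111000001010111001 = 3890709177

3890709177


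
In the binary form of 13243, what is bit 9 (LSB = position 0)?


0b11001110111011, position 9 = 1

1


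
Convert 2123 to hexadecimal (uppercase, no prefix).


2123 = 84B hex

84B


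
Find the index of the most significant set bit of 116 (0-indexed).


0b1110100. Highest set bit at position 6

6


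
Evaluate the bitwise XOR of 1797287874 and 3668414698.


0b1101011001000000110111111000010 ^ 0b11011010101001111001000011101010 = 0b10110001100001111111111100101000 = 2978479912

2978479912


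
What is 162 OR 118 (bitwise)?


0b10100010 | 0b1110110 = 0b11110110 = 246

246


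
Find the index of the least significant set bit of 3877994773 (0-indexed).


0b11100111001001011000000100010101. Lowest set bit at position 0

0


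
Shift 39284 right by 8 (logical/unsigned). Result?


0b1001100101110100 >> 8 = 0b10011001 = 153

153


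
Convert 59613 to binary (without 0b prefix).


59613 = 1110100011011101 in binary

1110100011011101


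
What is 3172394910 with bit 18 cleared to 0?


3172394910 & ~(1 << 18) = 3172132766

3172132766


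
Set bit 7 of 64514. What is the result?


64514 | (1 << 7) = 64514 | 128 = 64642

64642


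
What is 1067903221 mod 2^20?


1067903221 & 1048575 = 452853

452853


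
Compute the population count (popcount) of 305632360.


0b10010001101111001010001101000 has 13 set bits

13


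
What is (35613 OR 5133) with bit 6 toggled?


Step 1: 35613 | 5133 = 40733
Step 2: 40733 ^ (1 << 6) = 40733 ^ 64 = 40797

40797


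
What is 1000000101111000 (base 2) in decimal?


1000000101111000 in decimal = 33144

33144


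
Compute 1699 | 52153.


0b11010100011 | 0b1100101110111001 = 0b1100111110111011 = 53179

53179


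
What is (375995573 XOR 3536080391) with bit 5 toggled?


Step 1: 375995573 ^ 3536080391 = 3299701426
Step 2: 3299701426 ^ (1 << 5) = 3299701426 ^ 32 = 3299701394

3299701394


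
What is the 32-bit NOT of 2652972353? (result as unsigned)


~0b10011110001000010010010101000001 = 0b1100001110111101101101010111110 = 1641994942 (32-bit unsigned)

1641994942


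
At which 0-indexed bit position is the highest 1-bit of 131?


0b10000011. Highest set bit at position 7

7


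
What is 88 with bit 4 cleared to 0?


88 & ~(1 << 4) = 72

72


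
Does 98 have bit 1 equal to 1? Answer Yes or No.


0b1100010, bit 1 = 1. Yes

Yes


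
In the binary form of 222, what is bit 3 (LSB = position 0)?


0b11011110, position 3 = 1

1


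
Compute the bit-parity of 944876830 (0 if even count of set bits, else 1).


0b111000010100011010110100011110 has 15 ones => parity 1

1


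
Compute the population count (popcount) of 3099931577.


0b10111000110001010011001110111001 has 17 set bits

17


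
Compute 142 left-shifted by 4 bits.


0b10001110 << 4 = 0b100011100000 = 2272

2272


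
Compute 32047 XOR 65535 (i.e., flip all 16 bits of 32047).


32047 ^ 65535 = 33488

33488


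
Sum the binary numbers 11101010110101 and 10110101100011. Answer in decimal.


11101010110101 + 10110101100011 = 110100000011000 = 26648

26648


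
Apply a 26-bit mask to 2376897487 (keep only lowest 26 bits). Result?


2376897487 & 67108863 = 28087247

28087247


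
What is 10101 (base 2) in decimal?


10101 in decimal = 21

21


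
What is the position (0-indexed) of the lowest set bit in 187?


0b10111011. Lowest set bit at position 0

0


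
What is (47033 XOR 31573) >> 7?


Step 1: 47033 ^ 31573 = 52460
Step 2: 52460 >> 7 = 409

409


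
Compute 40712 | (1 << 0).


40712 | (1 << 0) = 40712 | 1 = 40713

40713


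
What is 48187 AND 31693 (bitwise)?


0b1011110000111011 & 0b111101111001101 = 0b11100000001001 = 14345

14345


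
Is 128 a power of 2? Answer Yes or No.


0b10000000. Only one bit set => Yes

Yes


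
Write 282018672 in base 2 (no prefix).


282018672 = 10000110011110100001101110000 in binary

10000110011110100001101110000


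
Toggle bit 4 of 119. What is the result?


119 ^ (1 << 4) = 119 ^ 16 = 103

103


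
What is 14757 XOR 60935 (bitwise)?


0b11100110100101 ^ 0b1110111000000111 = 0b1101011110100010 = 55202

55202


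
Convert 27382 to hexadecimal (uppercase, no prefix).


27382 = 6AF6 hex

6AF6


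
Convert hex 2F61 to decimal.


2F61 hex = 12129 decimal

12129


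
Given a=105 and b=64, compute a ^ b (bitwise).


105 ^ 64 = 41

41


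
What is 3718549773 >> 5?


0b11011101101001001001000100001101 >> 5 = 0b110111011010010010010001000 = 116204680

116204680


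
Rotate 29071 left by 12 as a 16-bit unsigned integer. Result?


Rotate 0b111000110001111 left by 12 (16-bit) = 0b1111011100011000 = 63256

63256


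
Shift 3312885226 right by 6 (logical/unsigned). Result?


0b11000101011101101001110111101010 >> 6 = 0b11000101011101101001110111 = 51763831

51763831


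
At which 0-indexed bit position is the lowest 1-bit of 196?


0b11000100. Lowest set bit at position 2

2


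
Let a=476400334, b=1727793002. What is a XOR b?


476400334 ^ 1727793002 = 2056867236

2056867236


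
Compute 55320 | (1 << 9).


55320 | (1 << 9) = 55320 | 512 = 55832

55832


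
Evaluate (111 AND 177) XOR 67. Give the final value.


Step 1: 111 & 177 = 33
Step 2: 33 ^ 67 = 98

98


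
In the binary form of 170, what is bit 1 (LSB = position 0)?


0b10101010, position 1 = 1

1


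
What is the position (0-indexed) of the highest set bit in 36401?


0b1000111000110001. Highest set bit at position 15

15


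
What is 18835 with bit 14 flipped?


18835 ^ (1 << 14) = 18835 ^ 16384 = 2451

2451


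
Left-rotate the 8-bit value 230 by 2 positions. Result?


Rotate 0b11100110 left by 2 (8-bit) = 0b10011011 = 155

155


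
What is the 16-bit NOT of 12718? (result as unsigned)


~0b11000110101110 = 0b1100111001010001 = 52817 (16-bit unsigned)

52817


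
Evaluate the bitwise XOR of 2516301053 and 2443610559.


0b10010101111110111011010011111101 ^ 0b10010001101001101000100110111111 = 0b100010111010011110101000010 = 73219394

73219394


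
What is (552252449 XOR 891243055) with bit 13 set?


Step 1: 552252449 ^ 891243055 = 368442894
Step 2: 368442894 | (1 << 13) = 368442894 | 8192 = 368442894

368442894


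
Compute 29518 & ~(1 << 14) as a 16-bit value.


29518 & ~(1 << 14) = 13134

13134


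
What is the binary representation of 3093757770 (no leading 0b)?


3093757770 = 10111000011001101111111101001010 in binary

10111000011001101111111101001010


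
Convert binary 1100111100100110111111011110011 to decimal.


1100111100100110111111011110011 in decimal = 1737719539

1737719539


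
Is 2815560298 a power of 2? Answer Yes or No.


0b10100111110100100000101001101010. Multiple bits set => No

No


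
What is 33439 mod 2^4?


33439 & 15 = 15

15


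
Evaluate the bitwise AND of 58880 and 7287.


0b1110011000000000 & 0b1110001110111 = 0b10000000000 = 1024

1024


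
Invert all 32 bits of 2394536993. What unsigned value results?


2394536993 ^ 4294967295 = 1900430302

1900430302


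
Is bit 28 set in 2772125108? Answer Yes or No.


0b10100101001110110100010110110100, bit 28 = 0. No

No


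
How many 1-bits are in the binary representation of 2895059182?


0b10101100100011110001100011101110 has 17 set bits

17


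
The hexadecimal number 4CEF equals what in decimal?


4CEF hex = 19695 decimal

19695


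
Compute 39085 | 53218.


0b1001100010101101 | 0b1100111111100010 = 0b1101111111101111 = 57327

57327


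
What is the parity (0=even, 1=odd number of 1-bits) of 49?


0b110001 has 3 ones => parity 1

1


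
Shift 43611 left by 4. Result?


0b1010101001011011 << 4 = 0b10101010010110110000 = 697776

697776


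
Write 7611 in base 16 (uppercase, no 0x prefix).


7611 = 1DBB hex

1DBB


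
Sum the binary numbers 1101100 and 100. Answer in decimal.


1101100 + 100 = 1110000 = 112

112


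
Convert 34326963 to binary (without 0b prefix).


34326963 = 10000010111100100110110011 in binary

10000010111100100110110011


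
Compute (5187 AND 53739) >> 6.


Step 1: 5187 & 53739 = 4163
Step 2: 4163 >> 6 = 65

65


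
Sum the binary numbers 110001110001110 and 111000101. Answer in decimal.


110001110001110 + 111000101 = 110010101010011 = 25939

25939


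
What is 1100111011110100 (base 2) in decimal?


1100111011110100 in decimal = 52980

52980


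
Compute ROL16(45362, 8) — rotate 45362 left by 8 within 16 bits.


Rotate 0b1011000100110010 left by 8 (16-bit) = 0b11001010110001 = 12977

12977


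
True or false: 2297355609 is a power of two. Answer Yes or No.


0b10001000111011101101110101011001. Multiple bits set => No

No


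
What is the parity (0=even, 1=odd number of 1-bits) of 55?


0b110111 has 5 ones => parity 1

1


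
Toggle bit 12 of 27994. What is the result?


27994 ^ (1 << 12) = 27994 ^ 4096 = 32090

32090


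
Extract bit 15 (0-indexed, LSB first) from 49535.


0b1100000101111111, position 15 = 1

1


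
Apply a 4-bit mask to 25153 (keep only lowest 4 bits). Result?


25153 & 15 = 1

1


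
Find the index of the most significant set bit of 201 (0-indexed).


0b11001001. Highest set bit at position 7

7


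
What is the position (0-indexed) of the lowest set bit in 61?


0b111101. Lowest set bit at position 0

0


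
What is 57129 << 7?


0b1101111100101001 << 7 = 0b11011111001010010000000 = 7312512

7312512


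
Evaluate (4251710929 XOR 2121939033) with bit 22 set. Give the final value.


Step 1: 4251710929 ^ 2121939033 = 2198982024
Step 2: 2198982024 | (1 << 22) = 2198982024 | 4194304 = 2203176328

2203176328


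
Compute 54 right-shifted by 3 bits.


0b110110 >> 3 = 0b110 = 6

6


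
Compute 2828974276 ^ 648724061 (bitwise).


0b10101000100111101011100011000100 ^ 0b100110101010101011111001011101 = 0b10001110001101000000011010011001 = 2385774233

2385774233


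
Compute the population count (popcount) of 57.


0b111001 has 4 set bits

4


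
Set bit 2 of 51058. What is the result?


51058 | (1 << 2) = 51058 | 4 = 51062

51062


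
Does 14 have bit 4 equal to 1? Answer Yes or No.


0b1110, bit 4 = 0. No

No


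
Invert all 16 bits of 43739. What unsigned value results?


43739 ^ 65535 = 21796

21796


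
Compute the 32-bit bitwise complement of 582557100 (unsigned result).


~0b100010101110010001110110101100 = 0b11011101010001101110001001010011 = 3712410195 (32-bit unsigned)

3712410195


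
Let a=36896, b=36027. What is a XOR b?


36896 ^ 36027 = 7323

7323


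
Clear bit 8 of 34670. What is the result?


34670 & ~(1 << 8) = 34414

34414


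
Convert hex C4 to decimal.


C4 hex = 196 decimal

196


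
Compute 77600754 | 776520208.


0b100101000000001011111110010 | 0b101110010010001100001000010000 = 0b101110111010001101011111110010 = 787011570

787011570


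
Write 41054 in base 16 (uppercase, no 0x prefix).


41054 = A05E hex

A05E


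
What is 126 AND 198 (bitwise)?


0b1111110 & 0b11000110 = 0b1000110 = 70

70


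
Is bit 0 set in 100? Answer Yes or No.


0b1100100, bit 0 = 0. No

No


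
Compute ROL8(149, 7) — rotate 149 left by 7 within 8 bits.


Rotate 0b10010101 left by 7 (8-bit) = 0b11001010 = 202

202


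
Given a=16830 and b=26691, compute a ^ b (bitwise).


16830 ^ 26691 = 10749

10749


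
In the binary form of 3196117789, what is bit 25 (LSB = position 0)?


0b10111110100000001110001100011101, position 25 = 1

1


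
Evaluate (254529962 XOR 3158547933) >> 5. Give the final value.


Step 1: 254529962 ^ 3158547933 = 3009956983
Step 2: 3009956983 >> 5 = 94061155

94061155


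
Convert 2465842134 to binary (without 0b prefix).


2465842134 = 10010010111110011100001111010110 in binary

10010010111110011100001111010110


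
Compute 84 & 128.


0b1010100 & 0b10000000 = 0b0 = 0

0


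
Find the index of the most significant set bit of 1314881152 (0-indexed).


0b1001110010111110111111010000000. Highest set bit at position 30

30


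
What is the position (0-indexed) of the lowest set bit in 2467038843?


0b10010011000011000000011001111011. Lowest set bit at position 0

0


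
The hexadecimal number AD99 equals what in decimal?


AD99 hex = 44441 decimal

44441


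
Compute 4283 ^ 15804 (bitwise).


0b1000010111011 ^ 0b11110110111100 = 0b10110100000111 = 11527

11527


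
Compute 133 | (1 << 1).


133 | (1 << 1) = 133 | 2 = 135

135


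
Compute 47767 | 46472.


0b1011101010010111 | 0b1011010110001000 = 0b1011111110011111 = 49055

49055


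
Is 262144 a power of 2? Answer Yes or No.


0b1000000000000000000. Only one bit set => Yes

Yes


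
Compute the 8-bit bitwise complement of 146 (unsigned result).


~0b10010010 = 0b1101101 = 109 (8-bit unsigned)

109


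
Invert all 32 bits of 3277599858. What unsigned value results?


3277599858 ^ 4294967295 = 1017367437

1017367437


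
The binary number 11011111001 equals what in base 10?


11011111001 in decimal = 1785

1785


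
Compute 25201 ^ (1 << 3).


25201 ^ (1 << 3) = 25201 ^ 8 = 25209

25209


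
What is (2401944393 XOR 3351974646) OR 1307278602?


Step 1: 2401944393 ^ 3351974646 = 1222758847
Step 2: 1222758847 | 1307278602 = 1307311551

1307311551


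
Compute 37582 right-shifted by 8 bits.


0b1001001011001110 >> 8 = 0b10010010 = 146

146


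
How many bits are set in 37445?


0b1001001001000101 has 6 set bits

6


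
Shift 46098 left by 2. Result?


0b1011010000010010 << 2 = 0b101101000001001000 = 184392

184392


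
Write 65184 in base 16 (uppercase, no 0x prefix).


65184 = FEA0 hex

FEA0


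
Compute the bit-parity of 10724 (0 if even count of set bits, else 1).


0b10100111100100 has 7 ones => parity 1

1


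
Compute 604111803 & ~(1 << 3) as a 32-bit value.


604111803 & ~(1 << 3) = 604111795

604111795


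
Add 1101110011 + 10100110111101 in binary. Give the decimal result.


1101110011 + 10100110111101 = 10110100110000 = 11568

11568


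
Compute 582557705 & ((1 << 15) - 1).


582557705 & 32767 = 8201

8201


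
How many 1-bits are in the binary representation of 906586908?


0b110110000010010110101100011100 has 14 set bits

14


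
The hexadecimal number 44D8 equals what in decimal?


44D8 hex = 17624 decimal

17624


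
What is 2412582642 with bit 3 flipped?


2412582642 ^ (1 << 3) = 2412582642 ^ 8 = 2412582650

2412582650


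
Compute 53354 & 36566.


0b1101000001101010 & 0b1000111011010110 = 0b1000000001000010 = 32834

32834


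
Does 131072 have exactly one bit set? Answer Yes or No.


0b100000000000000000. Only one bit set => Yes

Yes


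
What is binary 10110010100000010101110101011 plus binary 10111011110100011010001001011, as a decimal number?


10110010100000010101110101011 + 10111011110100011010001001011 = 101101110010100101111111110110 = 768237558

768237558


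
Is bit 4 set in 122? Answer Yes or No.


0b1111010, bit 4 = 1. Yes

Yes


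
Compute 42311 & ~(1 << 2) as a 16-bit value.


42311 & ~(1 << 2) = 42307

42307


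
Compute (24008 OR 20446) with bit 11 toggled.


Step 1: 24008 | 20446 = 24542
Step 2: 24542 ^ (1 << 11) = 24542 ^ 2048 = 22494

22494


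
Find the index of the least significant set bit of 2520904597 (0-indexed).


0b10010110010000011111001110010101. Lowest set bit at position 0

0


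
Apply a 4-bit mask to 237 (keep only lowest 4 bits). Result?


237 & 15 = 13

13


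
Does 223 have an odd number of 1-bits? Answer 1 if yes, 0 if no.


0b11011111 has 7 ones => parity 1

1


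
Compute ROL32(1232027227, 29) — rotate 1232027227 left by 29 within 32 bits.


Rotate 0b1001001011011110011111001011011 left by 29 (32-bit) = 0b1101001001011011110011111001011 = 1764616139

1764616139


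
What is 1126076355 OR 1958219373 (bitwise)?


0b1000011000111101000111111000011 | 0b1110100101110000000111001101101 = 0b1110111101111101000111111101111 = 2008977391

2008977391


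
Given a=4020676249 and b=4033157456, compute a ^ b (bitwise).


4020676249 ^ 4033157456 = 532922313

532922313


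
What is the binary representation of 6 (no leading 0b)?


6 = 110 in binary

110


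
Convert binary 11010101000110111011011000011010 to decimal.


11010101000110111011011000011010 in decimal = 3575363098

3575363098


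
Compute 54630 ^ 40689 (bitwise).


0b1101010101100110 ^ 0b1001111011110001 = 0b100101110010111 = 19351

19351


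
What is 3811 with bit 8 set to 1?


3811 | (1 << 8) = 3811 | 256 = 4067

4067


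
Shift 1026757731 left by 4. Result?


0b111101001100110001010001100011 << 4 = 0b1111010011001100010100011000110000 = 16428123696

16428123696


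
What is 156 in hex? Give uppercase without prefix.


156 = 9C hex

9C


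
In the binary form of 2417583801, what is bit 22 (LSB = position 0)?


0b10010000000110010110011010111001, position 22 = 0

0


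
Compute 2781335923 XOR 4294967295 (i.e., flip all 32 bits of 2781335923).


2781335923 ^ 4294967295 = 1513631372

1513631372


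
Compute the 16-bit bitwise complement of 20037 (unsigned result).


~0b100111001000101 = 0b1011000110111010 = 45498 (16-bit unsigned)

45498


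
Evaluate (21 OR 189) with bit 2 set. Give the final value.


Step 1: 21 | 189 = 189
Step 2: 189 | (1 << 2) = 189 | 4 = 189

189


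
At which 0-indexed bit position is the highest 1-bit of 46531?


0b1011010111000011. Highest set bit at position 15

15


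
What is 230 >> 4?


0b11100110 >> 4 = 0b1110 = 14

14


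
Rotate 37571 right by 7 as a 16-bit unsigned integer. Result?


Rotate 0b1001001011000011 right by 7 (16-bit) = 0b1000011100100101 = 34597

34597


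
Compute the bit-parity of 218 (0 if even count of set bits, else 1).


0b11011010 has 5 ones => parity 1

1


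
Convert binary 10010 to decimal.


10010 in decimal = 18

18


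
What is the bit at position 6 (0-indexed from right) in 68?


0b1000100, position 6 = 1

1


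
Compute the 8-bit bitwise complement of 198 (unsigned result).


~0b11000110 = 0b111001 = 57 (8-bit unsigned)

57


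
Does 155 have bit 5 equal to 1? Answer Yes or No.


0b10011011, bit 5 = 0. No

No


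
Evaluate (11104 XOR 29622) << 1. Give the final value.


Step 1: 11104 ^ 29622 = 22742
Step 2: 22742 << 1 = 45484

45484


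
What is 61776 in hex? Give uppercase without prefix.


61776 = F150 hex

F150


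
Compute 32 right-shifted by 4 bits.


0b100000 >> 4 = 0b10 = 2

2


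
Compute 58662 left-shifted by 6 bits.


0b1110010100100110 << 6 = 0b1110010100100110000000 = 3754368

3754368


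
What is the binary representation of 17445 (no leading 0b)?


17445 = 100010000100101 in binary

100010000100101


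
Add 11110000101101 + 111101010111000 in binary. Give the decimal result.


11110000101101 + 111101010111000 = 1011011011100101 = 46821

46821


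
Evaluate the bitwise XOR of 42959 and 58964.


0b1010011111001111 ^ 0b1110011001010100 = 0b100000110011011 = 16795

16795


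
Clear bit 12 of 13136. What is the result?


13136 & ~(1 << 12) = 9040

9040


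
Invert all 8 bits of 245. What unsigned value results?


245 ^ 255 = 10

10


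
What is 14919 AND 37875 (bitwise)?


0b11101001000111 & 0b1001001111110011 = 0b1001001000011 = 4675

4675


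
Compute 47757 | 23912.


0b1011101010001101 | 0b101110101101000 = 0b1111111111101101 = 65517

65517


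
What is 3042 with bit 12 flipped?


3042 ^ (1 << 12) = 3042 ^ 4096 = 7138

7138


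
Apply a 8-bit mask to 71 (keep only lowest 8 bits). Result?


71 & 255 = 71

71


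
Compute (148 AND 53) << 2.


Step 1: 148 & 53 = 20
Step 2: 20 << 2 = 80

80


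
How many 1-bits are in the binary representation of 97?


0b1100001 has 3 set bits

3


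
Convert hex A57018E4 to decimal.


A57018E4 hex = 2775587044 decimal

2775587044


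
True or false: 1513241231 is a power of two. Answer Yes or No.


0b1011010001100100011101010001111. Multiple bits set => No

No


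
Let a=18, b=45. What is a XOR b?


18 ^ 45 = 63

63


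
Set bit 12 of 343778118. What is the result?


343778118 | (1 << 12) = 343778118 | 4096 = 343782214

343782214


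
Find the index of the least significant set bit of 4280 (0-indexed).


0b1000010111000. Lowest set bit at position 3

3


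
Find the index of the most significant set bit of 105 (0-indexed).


0b1101001. Highest set bit at position 6

6


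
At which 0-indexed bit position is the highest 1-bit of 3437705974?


0b11001100111001110011101011110110. Highest set bit at position 31

31


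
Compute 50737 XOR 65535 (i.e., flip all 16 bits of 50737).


50737 ^ 65535 = 14798

14798


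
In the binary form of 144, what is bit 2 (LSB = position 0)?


0b10010000, position 2 = 0

0


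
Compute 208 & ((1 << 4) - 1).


208 & 15 = 0

0


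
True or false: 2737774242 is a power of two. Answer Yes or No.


0b10100011001011110001111010100010. Multiple bits set => No

No


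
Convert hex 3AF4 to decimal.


3AF4 hex = 15092 decimal

15092


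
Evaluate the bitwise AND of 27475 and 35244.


0b110101101010011 & 0b1000100110101100 = 0b100100000000 = 2304

2304
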